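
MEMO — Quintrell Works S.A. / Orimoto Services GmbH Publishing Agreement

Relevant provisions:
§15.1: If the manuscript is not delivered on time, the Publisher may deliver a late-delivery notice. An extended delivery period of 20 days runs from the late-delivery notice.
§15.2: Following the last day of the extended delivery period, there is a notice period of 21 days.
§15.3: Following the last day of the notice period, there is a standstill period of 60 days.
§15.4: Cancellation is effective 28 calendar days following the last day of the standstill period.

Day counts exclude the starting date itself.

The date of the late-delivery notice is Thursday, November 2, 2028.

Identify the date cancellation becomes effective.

Adding 20 calendar days to November 2, 2028 gives November 22, 2028, which is the last day of the extended delivery period.
The last day of the notice period: 21 calendar days after November 22, 2028 is December 13, 2028.
The last day of the standstill period: December 13, 2028 + 60 days = February 11, 2029.
The date cancellation becomes effective: February 11, 2029 + 28 days = March 11, 2029.

March 11, 2029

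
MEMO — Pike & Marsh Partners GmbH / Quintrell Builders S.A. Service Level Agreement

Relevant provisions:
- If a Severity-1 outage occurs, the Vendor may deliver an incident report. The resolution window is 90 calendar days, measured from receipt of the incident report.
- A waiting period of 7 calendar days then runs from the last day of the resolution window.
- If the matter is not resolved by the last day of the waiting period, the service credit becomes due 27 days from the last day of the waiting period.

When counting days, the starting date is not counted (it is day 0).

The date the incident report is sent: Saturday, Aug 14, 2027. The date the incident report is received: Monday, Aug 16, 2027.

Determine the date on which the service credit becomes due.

Dec 18, 2027

The last day of the resolution window: Aug 16, 2027 + 90 days = Nov 14, 2027.
The last day of the waiting period: Nov 14, 2027 + 7 days = Nov 21, 2027.
Adding 27 calendar days to Nov 21, 2027 gives Dec 18, 2027, which is the date on which the service credit becomes due.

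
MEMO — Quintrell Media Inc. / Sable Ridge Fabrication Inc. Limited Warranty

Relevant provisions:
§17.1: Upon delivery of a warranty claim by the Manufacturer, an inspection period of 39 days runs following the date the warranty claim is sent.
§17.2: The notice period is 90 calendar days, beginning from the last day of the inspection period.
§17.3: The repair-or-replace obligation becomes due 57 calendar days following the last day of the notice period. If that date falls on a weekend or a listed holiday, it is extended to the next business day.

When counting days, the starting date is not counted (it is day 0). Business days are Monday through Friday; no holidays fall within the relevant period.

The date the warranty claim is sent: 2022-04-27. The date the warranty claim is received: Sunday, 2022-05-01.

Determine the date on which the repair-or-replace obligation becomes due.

2022-10-31

Adding 39 calendar days to 2022-04-27 gives 2022-06-05, which is the last day of the inspection period.
The last day of the notice period: 90 calendar days after 2022-06-05 is 2022-09-03.
Adding 57 calendar days to 2022-09-03 gives 2022-10-30, which is the date on which the repair-or-replace obligation becomes due. That falls on a Sunday, so it rolls to the next business day, Monday, 2022-10-31.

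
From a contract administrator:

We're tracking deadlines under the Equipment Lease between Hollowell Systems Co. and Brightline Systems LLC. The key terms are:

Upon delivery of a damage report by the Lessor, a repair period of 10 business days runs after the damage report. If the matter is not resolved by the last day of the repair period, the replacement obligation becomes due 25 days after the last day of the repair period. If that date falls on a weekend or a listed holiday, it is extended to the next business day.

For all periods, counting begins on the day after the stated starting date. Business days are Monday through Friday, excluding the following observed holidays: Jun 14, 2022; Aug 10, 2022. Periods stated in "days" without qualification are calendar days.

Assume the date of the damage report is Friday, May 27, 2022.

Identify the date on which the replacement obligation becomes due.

The last day of the repair period: 10 business days after Friday, May 27, 2022, skipping weekends — May 30, May 31, Jun 1, Jun 2, Jun 3, Jun 6, Jun 7, Jun 8, Jun 9, Jun 10 — lands on Friday, Jun 10, 2022.
Adding 25 calendar days to Jun 10, 2022 gives Jul 5, 2022, which is the date on which the replacement obligation becomes due. Jul 5, 2022 is a Tuesday and is not a listed holiday, so no roll-forward applies.

Jul 5, 2022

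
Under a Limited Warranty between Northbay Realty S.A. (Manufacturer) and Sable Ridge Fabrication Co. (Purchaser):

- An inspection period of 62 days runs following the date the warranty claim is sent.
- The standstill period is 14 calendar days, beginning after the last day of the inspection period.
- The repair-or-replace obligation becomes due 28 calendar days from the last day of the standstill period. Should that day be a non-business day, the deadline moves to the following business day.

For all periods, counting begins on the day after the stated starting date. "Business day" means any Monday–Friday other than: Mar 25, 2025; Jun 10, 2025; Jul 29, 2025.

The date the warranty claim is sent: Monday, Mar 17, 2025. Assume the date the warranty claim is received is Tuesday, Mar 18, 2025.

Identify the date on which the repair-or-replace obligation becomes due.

The last day of the inspection period: Mar 17, 2025 + 62 days = May 18, 2025.
The last day of the standstill period: 14 calendar days after May 18, 2025 is Jun 1, 2025.
Adding 28 calendar days to Jun 1, 2025 gives Jun 29, 2025, which is the date on which the repair-or-replace obligation becomes due. That falls on a Sunday, so it rolls to the next business day, Monday, Jun 30, 2025.

Jun 30, 2025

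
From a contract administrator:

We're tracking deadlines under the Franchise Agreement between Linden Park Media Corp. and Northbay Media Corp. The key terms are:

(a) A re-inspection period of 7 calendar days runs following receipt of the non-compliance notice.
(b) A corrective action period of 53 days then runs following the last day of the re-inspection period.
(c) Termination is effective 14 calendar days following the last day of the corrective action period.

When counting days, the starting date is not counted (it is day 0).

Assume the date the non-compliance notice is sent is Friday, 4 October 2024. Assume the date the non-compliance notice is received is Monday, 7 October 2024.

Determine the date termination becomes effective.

Adding 7 calendar days to 7 October 2024 gives 14 October 2024, which is the last day of the re-inspection period.
The last day of the corrective action period: 14 October 2024 + 53 days = 6 December 2024.
Adding 14 calendar days to 6 December 2024 gives 20 December 2024, which is the date termination becomes effective.

20 December 2024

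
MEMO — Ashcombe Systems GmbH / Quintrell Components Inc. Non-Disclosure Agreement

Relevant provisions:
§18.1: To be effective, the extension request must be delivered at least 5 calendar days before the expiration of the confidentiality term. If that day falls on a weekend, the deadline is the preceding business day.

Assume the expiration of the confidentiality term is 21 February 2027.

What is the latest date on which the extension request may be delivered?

Counting back 5 calendar days from 21 February 2027 gives 16 February 2027. That is a Tuesday, so no adjustment is needed.

16 February 2027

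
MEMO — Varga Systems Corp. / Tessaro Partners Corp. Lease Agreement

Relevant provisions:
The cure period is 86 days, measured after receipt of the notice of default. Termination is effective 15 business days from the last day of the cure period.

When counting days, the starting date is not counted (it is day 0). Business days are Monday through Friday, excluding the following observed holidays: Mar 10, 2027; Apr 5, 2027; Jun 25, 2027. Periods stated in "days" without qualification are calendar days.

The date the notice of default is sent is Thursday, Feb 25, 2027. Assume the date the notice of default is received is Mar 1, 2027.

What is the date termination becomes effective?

The last day of the cure period: 86 calendar days after Mar 1, 2027 is May 26, 2027.
The date termination becomes effective: counting 15 business days from Wednesday, May 26, 2027 (May 27, May 28, May 31, Jun 1, …, Jun 14, Jun 15, Jun 16, skipping weekends) reaches Wednesday, Jun 16, 2027.

Jun 16, 2027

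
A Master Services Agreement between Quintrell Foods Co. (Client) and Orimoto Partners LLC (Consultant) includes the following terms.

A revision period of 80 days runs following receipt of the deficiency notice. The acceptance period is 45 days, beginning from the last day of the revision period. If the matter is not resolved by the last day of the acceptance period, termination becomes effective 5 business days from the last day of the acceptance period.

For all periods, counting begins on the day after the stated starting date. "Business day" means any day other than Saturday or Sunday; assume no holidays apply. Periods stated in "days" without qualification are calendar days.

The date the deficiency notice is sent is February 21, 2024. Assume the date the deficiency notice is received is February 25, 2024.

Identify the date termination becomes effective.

Adding 80 calendar days to February 25, 2024 gives May 15, 2024, which is the last day of the revision period.
The last day of the acceptance period: May 15, 2024 + 45 days = June 29, 2024.
The date termination becomes effective: counting 5 business days from Saturday, June 29, 2024 (Jul 1, Jul 2, Jul 3, Jul 4, Jul 5, skipping weekends) reaches Friday, July 5, 2024.

July 5, 2024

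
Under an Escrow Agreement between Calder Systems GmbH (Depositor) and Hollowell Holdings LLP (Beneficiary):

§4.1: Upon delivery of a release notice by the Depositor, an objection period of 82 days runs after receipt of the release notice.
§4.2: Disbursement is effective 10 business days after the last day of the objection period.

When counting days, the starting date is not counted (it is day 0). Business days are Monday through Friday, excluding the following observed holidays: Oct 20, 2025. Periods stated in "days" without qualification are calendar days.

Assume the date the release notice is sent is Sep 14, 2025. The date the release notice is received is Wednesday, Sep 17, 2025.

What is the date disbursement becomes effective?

Dec 22, 2025

The last day of the objection period: Sep 17, 2025 + 82 days = Dec 8, 2025.
The date disbursement becomes effective: 10 business days after Monday, Dec 8, 2025, skipping weekends — Dec 9, Dec 10, Dec 11, Dec 12, Dec 15, Dec 16, Dec 17, Dec 18, Dec 19, Dec 22 — lands on Monday, Dec 22, 2025.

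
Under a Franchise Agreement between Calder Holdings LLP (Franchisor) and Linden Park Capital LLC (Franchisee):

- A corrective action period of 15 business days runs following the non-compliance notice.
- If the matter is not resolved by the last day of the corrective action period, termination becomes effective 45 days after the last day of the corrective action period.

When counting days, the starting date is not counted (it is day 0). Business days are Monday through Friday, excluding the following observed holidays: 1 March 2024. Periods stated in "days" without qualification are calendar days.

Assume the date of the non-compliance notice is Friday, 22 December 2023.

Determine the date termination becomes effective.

26 February 2024

The last day of the corrective action period: counting 15 business days from Friday, 22 December 2023 (Dec 25, Dec 26, Dec 27, Dec 28, …, Jan 10, Jan 11, Jan 12, skipping weekends) reaches Friday, 12 January 2024.
Adding 45 calendar days to 12 January 2024 gives 26 February 2024, which is the date termination becomes effective.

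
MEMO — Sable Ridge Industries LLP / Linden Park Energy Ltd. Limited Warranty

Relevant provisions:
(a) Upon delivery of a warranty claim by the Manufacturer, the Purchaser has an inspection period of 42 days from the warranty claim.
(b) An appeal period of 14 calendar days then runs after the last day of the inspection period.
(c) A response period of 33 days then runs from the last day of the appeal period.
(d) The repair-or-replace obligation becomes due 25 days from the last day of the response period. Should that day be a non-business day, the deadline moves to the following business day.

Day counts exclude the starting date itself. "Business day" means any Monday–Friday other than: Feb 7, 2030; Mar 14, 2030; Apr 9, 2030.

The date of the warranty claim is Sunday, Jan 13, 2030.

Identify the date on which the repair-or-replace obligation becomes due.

May 7, 2030

Adding 42 calendar days to Jan 13, 2030 gives Feb 24, 2030, which is the last day of the inspection period.
The last day of the appeal period: 14 calendar days after Feb 24, 2030 is Mar 10, 2030.
Adding 33 calendar days to Mar 10, 2030 gives Apr 12, 2030, which is the last day of the response period.
Adding 25 calendar days to Apr 12, 2030 gives May 7, 2030, which is the date on which the repair-or-replace obligation becomes due. May 7, 2030 is a Tuesday and is not a listed holiday, so no roll-forward applies.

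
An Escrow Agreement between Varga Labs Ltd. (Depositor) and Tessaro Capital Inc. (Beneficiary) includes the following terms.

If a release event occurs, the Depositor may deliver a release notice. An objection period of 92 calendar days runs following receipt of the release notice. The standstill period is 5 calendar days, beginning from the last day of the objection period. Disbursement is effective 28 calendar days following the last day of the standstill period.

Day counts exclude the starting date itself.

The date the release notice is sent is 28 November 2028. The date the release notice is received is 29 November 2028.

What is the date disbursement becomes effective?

3 April 2029

Adding 92 calendar days to 29 November 2028 gives 1 March 2029, which is the last day of the objection period.
The last day of the standstill period: 1 March 2029 + 5 days = 6 March 2029.
The date disbursement becomes effective: 6 March 2029 + 28 days = 3 April 2029.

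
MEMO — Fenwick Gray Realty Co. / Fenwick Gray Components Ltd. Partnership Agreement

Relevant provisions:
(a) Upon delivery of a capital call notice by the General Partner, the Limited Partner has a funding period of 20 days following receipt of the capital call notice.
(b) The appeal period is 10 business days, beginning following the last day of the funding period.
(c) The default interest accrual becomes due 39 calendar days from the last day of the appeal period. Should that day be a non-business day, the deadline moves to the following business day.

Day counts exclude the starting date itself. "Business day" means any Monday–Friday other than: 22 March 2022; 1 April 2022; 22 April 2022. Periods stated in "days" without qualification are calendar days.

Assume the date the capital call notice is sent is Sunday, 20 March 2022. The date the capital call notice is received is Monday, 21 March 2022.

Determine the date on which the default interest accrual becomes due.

The last day of the funding period: 20 calendar days after 21 March 2022 is 10 April 2022.
The last day of the appeal period: counting 10 business days from Sunday, 10 April 2022 (Apr 11, Apr 12, Apr 13, Apr 14, Apr 15, Apr 18, Apr 19, Apr 20, Apr 21, Apr 25, skipping weekends and the listed holiday on Apr 22) reaches Monday, 25 April 2022.
The date on which the default interest accrual becomes due: 25 April 2022 + 39 days = 3 June 2022. 3 June 2022 is a Friday and is not a listed holiday, so no roll-forward applies.

3 June 2022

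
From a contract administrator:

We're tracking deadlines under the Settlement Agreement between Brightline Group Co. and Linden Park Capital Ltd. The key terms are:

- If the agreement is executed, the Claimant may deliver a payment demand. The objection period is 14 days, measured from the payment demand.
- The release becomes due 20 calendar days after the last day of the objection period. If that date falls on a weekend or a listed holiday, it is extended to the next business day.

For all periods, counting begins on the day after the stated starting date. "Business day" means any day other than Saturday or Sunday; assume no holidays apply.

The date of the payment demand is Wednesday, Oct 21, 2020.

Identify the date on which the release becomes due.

Adding 14 calendar days to Oct 21, 2020 gives Nov 4, 2020, which is the last day of the objection period.
The date on which the release becomes due: Nov 4, 2020 + 20 days = Nov 24, 2020. Nov 24, 2020 is a Tuesday, so no roll-forward applies.

Nov 24, 2020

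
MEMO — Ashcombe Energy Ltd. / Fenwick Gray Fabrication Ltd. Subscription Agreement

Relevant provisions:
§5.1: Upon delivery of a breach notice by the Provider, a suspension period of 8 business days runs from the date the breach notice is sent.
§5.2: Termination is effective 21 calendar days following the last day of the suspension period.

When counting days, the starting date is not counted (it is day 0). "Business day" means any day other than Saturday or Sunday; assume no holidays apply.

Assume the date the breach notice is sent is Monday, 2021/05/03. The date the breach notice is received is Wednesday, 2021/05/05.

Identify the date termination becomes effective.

The last day of the suspension period: 8 business days after Monday, 2021/05/03, skipping weekends — May 4, May 5, May 6, May 7, May 10, May 11, May 12, May 13 — lands on Thursday, 2021/05/13.
Adding 21 calendar days to 2021/05/13 gives 2021/06/03, which is the date termination becomes effective.

2021/06/03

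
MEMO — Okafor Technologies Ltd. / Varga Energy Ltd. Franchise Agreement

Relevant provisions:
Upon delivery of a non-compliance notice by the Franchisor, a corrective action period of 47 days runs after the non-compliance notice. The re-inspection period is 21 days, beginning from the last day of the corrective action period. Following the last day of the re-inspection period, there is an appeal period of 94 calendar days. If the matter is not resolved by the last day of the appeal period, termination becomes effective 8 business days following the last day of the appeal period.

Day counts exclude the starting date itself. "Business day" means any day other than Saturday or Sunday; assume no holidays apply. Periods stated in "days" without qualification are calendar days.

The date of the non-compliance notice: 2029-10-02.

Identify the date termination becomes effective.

Adding 47 calendar days to 2029-10-02 gives 2029-11-18, which is the last day of the corrective action period.
The last day of the re-inspection period: 2029-11-18 + 21 days = 2029-12-09.
The last day of the appeal period: 2029-12-09 + 94 days = 2030-03-13.
From Wednesday, 2030-03-13, 8 business days (Mar 14, Mar 15, Mar 18, Mar 19, Mar 20, Mar 21, Mar 22, Mar 25, skipping weekends) brings us to Monday, 2030-03-25, which is the date termination becomes effective.

2030-03-25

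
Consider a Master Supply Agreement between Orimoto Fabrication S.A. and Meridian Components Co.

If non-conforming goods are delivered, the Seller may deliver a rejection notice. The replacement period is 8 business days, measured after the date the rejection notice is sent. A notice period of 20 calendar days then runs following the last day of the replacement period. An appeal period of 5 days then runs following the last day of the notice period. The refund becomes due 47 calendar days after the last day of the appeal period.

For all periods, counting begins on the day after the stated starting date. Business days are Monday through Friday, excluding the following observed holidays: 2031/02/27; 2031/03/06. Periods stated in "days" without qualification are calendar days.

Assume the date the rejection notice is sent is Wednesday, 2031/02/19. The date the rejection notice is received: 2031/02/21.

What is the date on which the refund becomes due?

The last day of the replacement period: 8 business days after Wednesday, 2031/02/19, skipping weekends and the listed holiday on Feb 27 — Feb 20, Feb 21, Feb 24, Feb 25, Feb 26, Feb 28, Mar 3, Mar 4 — lands on Tuesday, 2031/03/04.
The last day of the notice period: 2031/03/04 + 20 days = 2031/03/24.
Adding 5 calendar days to 2031/03/24 gives 2031/03/29, which is the last day of the appeal period.
The date on which the refund becomes due: 47 calendar days after 2031/03/29 is 2031/05/15.

2031/05/15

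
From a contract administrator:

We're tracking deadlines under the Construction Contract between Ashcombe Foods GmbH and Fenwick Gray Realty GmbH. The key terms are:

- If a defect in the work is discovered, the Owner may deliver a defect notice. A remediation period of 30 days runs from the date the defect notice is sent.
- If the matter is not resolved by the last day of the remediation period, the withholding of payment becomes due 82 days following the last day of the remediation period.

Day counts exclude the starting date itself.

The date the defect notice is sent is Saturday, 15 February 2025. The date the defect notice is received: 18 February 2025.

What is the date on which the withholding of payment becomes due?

7 June 2025

The last day of the remediation period: 30 calendar days after 15 February 2025 is 17 March 2025.
The date on which the withholding of payment becomes due: 82 calendar days after 17 March 2025 is 7 June 2025.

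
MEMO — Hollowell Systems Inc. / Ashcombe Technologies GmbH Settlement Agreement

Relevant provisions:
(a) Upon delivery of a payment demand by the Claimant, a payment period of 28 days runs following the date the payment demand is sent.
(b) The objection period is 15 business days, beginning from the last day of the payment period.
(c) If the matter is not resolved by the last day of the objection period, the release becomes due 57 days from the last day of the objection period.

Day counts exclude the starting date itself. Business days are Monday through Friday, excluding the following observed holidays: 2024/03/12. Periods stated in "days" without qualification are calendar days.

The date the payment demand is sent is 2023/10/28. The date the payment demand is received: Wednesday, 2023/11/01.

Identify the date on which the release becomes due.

Adding 28 calendar days to 2023/10/28 gives 2023/11/25, which is the last day of the payment period.
From Saturday, 2023/11/25, 15 business days (Nov 27, Nov 28, Nov 29, Nov 30, …, Dec 13, Dec 14, Dec 15, skipping weekends) brings us to Friday, 2023/12/15, which is the last day of the objection period.
The date on which the release becomes due: 57 calendar days after 2023/12/15 is 2024/02/10.

2024/02/10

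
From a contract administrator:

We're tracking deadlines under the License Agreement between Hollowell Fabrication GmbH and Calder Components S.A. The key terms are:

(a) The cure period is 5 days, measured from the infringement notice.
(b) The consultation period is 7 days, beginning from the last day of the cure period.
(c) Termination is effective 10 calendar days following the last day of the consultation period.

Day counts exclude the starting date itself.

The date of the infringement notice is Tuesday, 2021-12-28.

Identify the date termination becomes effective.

The last day of the cure period: 2021-12-28 + 5 days = 2022-01-02.
The last day of the consultation period: 2022-01-02 + 7 days = 2022-01-09.
The date termination becomes effective: 10 calendar days after 2022-01-09 is 2022-01-19.

2022-01-19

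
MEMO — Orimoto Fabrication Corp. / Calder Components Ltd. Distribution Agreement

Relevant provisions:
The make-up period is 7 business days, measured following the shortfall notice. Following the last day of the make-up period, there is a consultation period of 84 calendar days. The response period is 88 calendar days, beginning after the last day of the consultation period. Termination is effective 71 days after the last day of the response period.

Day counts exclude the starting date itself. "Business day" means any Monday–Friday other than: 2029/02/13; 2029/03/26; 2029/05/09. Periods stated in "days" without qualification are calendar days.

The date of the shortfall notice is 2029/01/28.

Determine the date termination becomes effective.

2029/10/07

The last day of the make-up period: 7 business days after Sunday, 2029/01/28, skipping weekends — Jan 29, Jan 30, Jan 31, Feb 1, Feb 2, Feb 5, Feb 6 — lands on Tuesday, 2029/02/06.
Adding 84 calendar days to 2029/02/06 gives 2029/05/01, which is the last day of the consultation period.
The last day of the response period: 2029/05/01 + 88 days = 2029/07/28.
The date termination becomes effective: 71 calendar days after 2029/07/28 is 2029/10/07.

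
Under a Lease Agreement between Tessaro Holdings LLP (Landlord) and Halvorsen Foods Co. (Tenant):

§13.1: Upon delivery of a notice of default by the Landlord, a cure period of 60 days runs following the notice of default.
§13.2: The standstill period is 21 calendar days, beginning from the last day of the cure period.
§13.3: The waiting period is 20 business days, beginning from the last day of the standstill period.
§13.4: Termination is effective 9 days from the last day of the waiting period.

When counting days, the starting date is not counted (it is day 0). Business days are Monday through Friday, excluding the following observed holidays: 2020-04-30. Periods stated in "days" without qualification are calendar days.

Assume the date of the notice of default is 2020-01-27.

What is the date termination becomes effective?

The last day of the cure period: 2020-01-27 + 60 days = 2020-03-27.
Adding 21 calendar days to 2020-03-27 gives 2020-04-17, which is the last day of the standstill period.
The last day of the waiting period: counting 20 business days from Friday, 2020-04-17 (Apr 20, Apr 21, Apr 22, Apr 23, …, May 14, May 15, May 18, skipping weekends and the listed holiday on Apr 30) reaches Monday, 2020-05-18.
The date termination becomes effective: 9 calendar days after 2020-05-18 is 2020-05-27.

2020-05-27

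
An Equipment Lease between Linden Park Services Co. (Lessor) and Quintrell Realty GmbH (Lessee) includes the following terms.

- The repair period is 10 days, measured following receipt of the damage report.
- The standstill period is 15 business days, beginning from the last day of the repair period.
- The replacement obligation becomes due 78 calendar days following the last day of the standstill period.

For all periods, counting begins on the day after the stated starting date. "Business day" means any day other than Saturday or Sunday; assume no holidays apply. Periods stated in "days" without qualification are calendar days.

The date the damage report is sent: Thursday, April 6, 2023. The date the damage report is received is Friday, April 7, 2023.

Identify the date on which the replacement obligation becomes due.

July 25, 2023

The last day of the repair period: April 7, 2023 + 10 days = April 17, 2023.
The last day of the standstill period: 15 business days after Monday, April 17, 2023, skipping weekends — Apr 18, Apr 19, Apr 20, Apr 21, …, May 4, May 5, May 8 — lands on Monday, May 8, 2023.
Adding 78 calendar days to May 8, 2023 gives July 25, 2023, which is the date on which the replacement obligation becomes due.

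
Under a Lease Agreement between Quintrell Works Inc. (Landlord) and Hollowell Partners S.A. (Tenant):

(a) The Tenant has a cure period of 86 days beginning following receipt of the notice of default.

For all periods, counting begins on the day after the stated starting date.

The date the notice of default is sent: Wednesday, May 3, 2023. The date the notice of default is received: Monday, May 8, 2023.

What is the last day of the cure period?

August 2, 2023

Adding 86 calendar days to May 8, 2023 gives August 2, 2023, which is the last day of the cure period.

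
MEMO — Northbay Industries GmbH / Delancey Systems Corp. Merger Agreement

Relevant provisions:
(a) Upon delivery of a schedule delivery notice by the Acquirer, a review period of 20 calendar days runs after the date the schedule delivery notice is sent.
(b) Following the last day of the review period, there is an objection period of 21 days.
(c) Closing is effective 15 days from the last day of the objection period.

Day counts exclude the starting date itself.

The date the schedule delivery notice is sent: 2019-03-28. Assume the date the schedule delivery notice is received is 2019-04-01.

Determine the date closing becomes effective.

2019-05-23

The last day of the review period: 20 calendar days after 2019-03-28 is 2019-04-17.
The last day of the objection period: 2019-04-17 + 21 days = 2019-05-08.
Adding 15 calendar days to 2019-05-08 gives 2019-05-23, which is the date closing becomes effective.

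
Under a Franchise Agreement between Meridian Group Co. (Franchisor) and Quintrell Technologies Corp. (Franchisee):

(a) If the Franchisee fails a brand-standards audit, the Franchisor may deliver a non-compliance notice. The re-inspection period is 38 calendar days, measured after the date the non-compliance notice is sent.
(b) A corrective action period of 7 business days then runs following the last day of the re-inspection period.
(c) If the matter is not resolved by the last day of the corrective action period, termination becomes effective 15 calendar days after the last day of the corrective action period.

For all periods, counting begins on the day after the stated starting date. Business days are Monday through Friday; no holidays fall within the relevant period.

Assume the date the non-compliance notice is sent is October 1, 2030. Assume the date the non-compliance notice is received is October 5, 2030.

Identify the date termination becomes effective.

The last day of the re-inspection period: October 1, 2030 + 38 days = November 8, 2030.
The last day of the corrective action period: counting 7 business days from Friday, November 8, 2030 (Nov 11, Nov 12, Nov 13, Nov 14, Nov 15, Nov 18, Nov 19, skipping weekends) reaches Tuesday, November 19, 2030.
The date termination becomes effective: November 19, 2030 + 15 days = December 4, 2030.

December 4, 2030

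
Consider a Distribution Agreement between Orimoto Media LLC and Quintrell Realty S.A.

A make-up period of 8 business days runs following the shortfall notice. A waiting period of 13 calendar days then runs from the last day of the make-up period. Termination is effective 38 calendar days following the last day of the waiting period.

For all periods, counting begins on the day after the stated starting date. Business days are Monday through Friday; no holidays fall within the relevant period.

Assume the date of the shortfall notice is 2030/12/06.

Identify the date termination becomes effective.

2031/02/07

The last day of the make-up period: counting 8 business days from Friday, 2030/12/06 (Dec 9, Dec 10, Dec 11, Dec 12, Dec 13, Dec 16, Dec 17, Dec 18, skipping weekends) reaches Wednesday, 2030/12/18.
The last day of the waiting period: 13 calendar days after 2030/12/18 is 2030/12/31.
Adding 38 calendar days to 2030/12/31 gives 2031/02/07, which is the date termination becomes effective.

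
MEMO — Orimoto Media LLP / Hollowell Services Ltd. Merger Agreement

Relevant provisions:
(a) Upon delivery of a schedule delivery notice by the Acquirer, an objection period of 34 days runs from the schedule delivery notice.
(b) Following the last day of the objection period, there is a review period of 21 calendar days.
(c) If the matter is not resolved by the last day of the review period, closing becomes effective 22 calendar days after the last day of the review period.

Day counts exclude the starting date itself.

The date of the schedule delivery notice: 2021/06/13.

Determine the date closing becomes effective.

2021/08/29

Adding 34 calendar days to 2021/06/13 gives 2021/07/17, which is the last day of the objection period.
The last day of the review period: 2021/07/17 + 21 days = 2021/08/07.
Adding 22 calendar days to 2021/08/07 gives 2021/08/29, which is the date closing becomes effective.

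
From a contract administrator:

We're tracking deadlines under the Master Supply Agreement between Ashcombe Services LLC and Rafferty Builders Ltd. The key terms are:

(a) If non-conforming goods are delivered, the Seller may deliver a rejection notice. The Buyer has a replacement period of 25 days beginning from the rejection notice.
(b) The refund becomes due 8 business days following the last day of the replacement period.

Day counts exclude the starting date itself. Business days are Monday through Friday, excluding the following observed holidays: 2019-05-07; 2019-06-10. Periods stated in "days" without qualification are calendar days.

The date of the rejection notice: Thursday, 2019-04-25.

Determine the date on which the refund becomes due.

2019-05-30

The last day of the replacement period: 25 calendar days after 2019-04-25 is 2019-05-20.
The date on which the refund becomes due: counting 8 business days from Monday, 2019-05-20 (May 21, May 22, May 23, May 24, May 27, May 28, May 29, May 30, skipping weekends) reaches Thursday, 2019-05-30.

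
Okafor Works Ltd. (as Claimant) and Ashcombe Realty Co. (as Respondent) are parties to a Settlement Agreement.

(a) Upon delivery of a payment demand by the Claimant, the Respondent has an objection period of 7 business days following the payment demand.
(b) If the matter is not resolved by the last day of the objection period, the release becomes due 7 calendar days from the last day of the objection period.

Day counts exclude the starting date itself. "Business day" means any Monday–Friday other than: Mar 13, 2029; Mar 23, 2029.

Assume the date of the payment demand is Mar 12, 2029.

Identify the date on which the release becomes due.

Mar 29, 2029

The last day of the objection period: counting 7 business days from Monday, Mar 12, 2029 (Mar 14, Mar 15, Mar 16, Mar 19, Mar 20, Mar 21, Mar 22, skipping weekends and the listed holiday on Mar 13) reaches Thursday, Mar 22, 2029.
The date on which the release becomes due: 7 calendar days after Mar 22, 2029 is Mar 29, 2029.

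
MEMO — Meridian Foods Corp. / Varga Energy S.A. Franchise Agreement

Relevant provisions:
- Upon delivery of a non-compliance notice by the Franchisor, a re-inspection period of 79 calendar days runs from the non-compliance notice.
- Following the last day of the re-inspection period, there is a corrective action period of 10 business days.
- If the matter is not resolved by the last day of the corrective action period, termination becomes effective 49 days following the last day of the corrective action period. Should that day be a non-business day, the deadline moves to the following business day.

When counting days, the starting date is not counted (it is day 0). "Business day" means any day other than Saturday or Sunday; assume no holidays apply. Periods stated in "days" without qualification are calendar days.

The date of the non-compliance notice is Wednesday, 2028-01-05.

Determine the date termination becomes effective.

2028-05-26

The last day of the re-inspection period: 2028-01-05 + 79 days = 2028-03-24.
From Friday, 2028-03-24, 10 business days (Mar 27, Mar 28, Mar 29, Mar 30, Mar 31, Apr 3, Apr 4, Apr 5, Apr 6, Apr 7, skipping weekends) brings us to Friday, 2028-04-07, which is the last day of the corrective action period.
The date termination becomes effective: 2028-04-07 + 49 days = 2028-05-26. 2028-05-26 is a Friday, so no roll-forward applies.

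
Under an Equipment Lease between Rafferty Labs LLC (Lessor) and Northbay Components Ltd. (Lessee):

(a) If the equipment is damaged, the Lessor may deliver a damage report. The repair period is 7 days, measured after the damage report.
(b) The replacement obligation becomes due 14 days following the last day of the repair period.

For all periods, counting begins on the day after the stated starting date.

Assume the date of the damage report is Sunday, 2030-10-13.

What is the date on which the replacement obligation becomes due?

2030-11-03

The last day of the repair period: 7 calendar days after 2030-10-13 is 2030-10-20.
The date on which the replacement obligation becomes due: 14 calendar days after 2030-10-20 is 2030-11-03.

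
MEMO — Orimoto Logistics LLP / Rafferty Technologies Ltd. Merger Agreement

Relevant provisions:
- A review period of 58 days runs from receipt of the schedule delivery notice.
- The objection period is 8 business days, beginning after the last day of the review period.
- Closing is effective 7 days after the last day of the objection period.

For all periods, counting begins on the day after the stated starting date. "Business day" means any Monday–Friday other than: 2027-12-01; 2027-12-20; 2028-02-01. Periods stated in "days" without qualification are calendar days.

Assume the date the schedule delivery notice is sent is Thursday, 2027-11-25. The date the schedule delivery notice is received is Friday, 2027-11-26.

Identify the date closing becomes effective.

2028-02-10

Adding 58 calendar days to 2027-11-26 gives 2028-01-23, which is the last day of the review period.
The last day of the objection period: counting 8 business days from Sunday, 2028-01-23 (Jan 24, Jan 25, Jan 26, Jan 27, Jan 28, Jan 31, Feb 2, Feb 3, skipping weekends and the listed holiday on Feb 1) reaches Thursday, 2028-02-03.
The date closing becomes effective: 7 calendar days after 2028-02-03 is 2028-02-10.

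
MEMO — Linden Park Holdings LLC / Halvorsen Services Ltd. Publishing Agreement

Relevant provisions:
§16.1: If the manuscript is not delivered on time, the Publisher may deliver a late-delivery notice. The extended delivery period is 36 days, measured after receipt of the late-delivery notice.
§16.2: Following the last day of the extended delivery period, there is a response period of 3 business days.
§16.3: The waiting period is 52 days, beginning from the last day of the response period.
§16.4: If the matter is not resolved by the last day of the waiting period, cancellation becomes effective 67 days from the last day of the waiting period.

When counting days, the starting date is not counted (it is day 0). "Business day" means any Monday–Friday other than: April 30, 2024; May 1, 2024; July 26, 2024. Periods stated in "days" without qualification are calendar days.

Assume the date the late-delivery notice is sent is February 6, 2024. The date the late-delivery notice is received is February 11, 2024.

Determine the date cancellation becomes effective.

The last day of the extended delivery period: 36 calendar days after February 11, 2024 is March 18, 2024.
The last day of the response period: 3 business days after Monday, March 18, 2024, skipping weekends — Mar 19, Mar 20, Mar 21 — lands on Thursday, March 21, 2024.
Adding 52 calendar days to March 21, 2024 gives May 12, 2024, which is the last day of the waiting period.
Adding 67 calendar days to May 12, 2024 gives July 18, 2024, which is the date cancellation becomes effective.

July 18, 2024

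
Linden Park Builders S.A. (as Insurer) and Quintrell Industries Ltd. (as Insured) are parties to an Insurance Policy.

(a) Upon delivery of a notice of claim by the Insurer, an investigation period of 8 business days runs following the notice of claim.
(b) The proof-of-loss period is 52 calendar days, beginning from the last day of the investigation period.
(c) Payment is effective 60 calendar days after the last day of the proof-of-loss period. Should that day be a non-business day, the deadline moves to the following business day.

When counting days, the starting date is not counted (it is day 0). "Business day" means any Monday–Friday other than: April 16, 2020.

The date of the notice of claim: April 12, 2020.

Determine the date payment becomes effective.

August 13, 2020

The last day of the investigation period: 8 business days after Sunday, April 12, 2020, skipping weekends and the listed holiday on Apr 16 — Apr 13, Apr 14, Apr 15, Apr 17, Apr 20, Apr 21, Apr 22, Apr 23 — lands on Thursday, April 23, 2020.
Adding 52 calendar days to April 23, 2020 gives June 14, 2020, which is the last day of the proof-of-loss period.
The date payment becomes effective: 60 calendar days after June 14, 2020 is August 13, 2020. August 13, 2020 is a Thursday and is not a listed holiday, so no roll-forward applies.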